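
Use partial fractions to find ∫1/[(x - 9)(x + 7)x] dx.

Cover-up: α = 1/144, β = 1/112, γ = -1/63. Decomposition: (1/144)/(x - 9) + (1/112)/(x + 7) - (1/63)/x. Integrate each term: (1/144) ln|(x - 9)| + (1/112) ln|(x + 7)| - (1/63) ln|x| + C


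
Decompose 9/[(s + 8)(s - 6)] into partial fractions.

9/(s + 8)(s - 6) = P/(s + 8) + Q/(s - 6). P = 9/(-8 - 6) = -9/14, Q = 9/(6 + 8) = 9/14
Result: (-9/14)/(s + 8) + (9/14)/(s - 6)


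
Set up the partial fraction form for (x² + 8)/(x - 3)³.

Repeated linear factor (power 3): A/(x - 3) + B/(x - 3)² + C/(x - 3)³


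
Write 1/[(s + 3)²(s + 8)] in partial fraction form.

Cover-up at s=-8: γ = 1/(-8 + 3)² = 1/25. Cover-up at s=-3: β = 1/(-3 + 8) = 1/5. Comparing s² coeff: α = -γ = -1/25
Result: (-1/25)/(s + 3) + (1/5)/(s + 3)² + (1/25)/(s + 8)


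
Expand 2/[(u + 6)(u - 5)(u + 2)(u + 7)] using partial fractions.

Using Heaviside cover-up: (1/22)/(u + 6) + (1/462)/(u - 5) - (1/70)/(u + 2) - (1/30)/(u + 7)


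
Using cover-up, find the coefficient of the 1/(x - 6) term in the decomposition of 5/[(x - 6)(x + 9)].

Cover (x - 6), set x=6: 5/((x + 9) at x=6) = 5/(15) = 1/3


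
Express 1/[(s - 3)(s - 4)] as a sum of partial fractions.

1/(s - 3)(s - 4) = α/(s - 3) + β/(s - 4). α = 1/(3 - 4) = -1, β = 1/(4 - 3) = 1
Result: -1/(s - 3) + 1/(s - 4)


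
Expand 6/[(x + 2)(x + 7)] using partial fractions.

6/(x + 2)(x + 7) = A/(x + 2) + B/(x + 7). A = 6/(-2 + 7) = 6/5, B = 6/(-7 + 2) = -6/5
Result: (6/5)/(x + 2) - (6/5)/(x + 7)


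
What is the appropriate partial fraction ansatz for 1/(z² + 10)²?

Repeated quadratic factor: (αz + β)/(z² + 10) + (γz + δ)/(z² + 10)²


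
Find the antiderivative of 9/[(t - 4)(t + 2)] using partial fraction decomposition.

Decompose: 9/[(t - 4)(t + 2)] = (3/2)/(t - 4) - (3/2)/(t + 2). Integrate each term: (3/2) ln|(t - 4)| - (3/2) ln|(t + 2)| + C


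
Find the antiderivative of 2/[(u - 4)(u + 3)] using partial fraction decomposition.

Decompose: 2/[(u - 4)(u + 3)] = (2/7)/(u - 4) - (2/7)/(u + 3). Integrate each term: (2/7) ln|(u - 4)| - (2/7) ln|(u + 3)| + C


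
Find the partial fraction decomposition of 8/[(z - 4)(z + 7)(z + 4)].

Using cover-up method: P = 1/11, Q = 8/33, R = -1/3
Result: (1/11)/(z - 4) + (8/33)/(z + 7) - (1/3)/(z + 4)


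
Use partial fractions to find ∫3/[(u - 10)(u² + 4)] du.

Cover-up at u=10: P = 3/(10²+4) = 3/104. Coeff matching: Q = -3/104, R = -15/52. Decomposition: (3/104)/(u - 10) - ((3/104)u + 15/52)/(u² + 4). Integrate: linear → ln, quadratic → (1/2)ln + arctan: (3/104) ln|(u - 10)| - (3/208) ln(u² + 4) - (15/104) arctan(u/2) + C


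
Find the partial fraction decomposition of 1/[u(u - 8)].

1/u(u - 8) = A/u + B/(u - 8). A = 1/(0 - 8) = -1/8, B = 1/(8 - 0) = 1/8
Result: (-1/8)/u + (1/8)/(u - 8)


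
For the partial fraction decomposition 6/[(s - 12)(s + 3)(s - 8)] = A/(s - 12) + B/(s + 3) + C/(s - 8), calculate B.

Cover-up at s = -3: B = 6/[(-3 - 12)(-3 - 8)] = 6/[(-15)(-11)] = 6/165 = 2/55


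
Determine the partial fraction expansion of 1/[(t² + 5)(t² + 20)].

Coefficient matching gives α = γ = 0, β = 1/(20-5) = 1/15, δ = -β = -1/15
Result: (1/15)/(t² + 5) - (1/15)/(t² + 20)


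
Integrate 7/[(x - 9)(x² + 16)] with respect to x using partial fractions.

Cover-up at x=9: α = 7/(9²+16) = 7/97. Coeff matching: β = -7/97, γ = -63/97. Decomposition: (7/97)/(x - 9) - ((7/97)x + 63/97)/(x² + 16). Integrate: linear → ln, quadratic → (1/2)ln + arctan: (7/97) ln|(x - 9)| - (7/194) ln(x² + 16) - (63/388) arctan(x/4) + C


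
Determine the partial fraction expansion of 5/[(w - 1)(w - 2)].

5/(w - 1)(w - 2) = α/(w - 1) + β/(w - 2). α = 5/(1 - 2) = -5, β = 5/(2 - 1) = 5
Result: -5/(w - 1) + 5/(w - 2)


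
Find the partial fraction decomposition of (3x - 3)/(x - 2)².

(3x - 3) = A(x - 2) + B. At x = 2: B = 3·2 - 3 = 3. Coeff of x: A = 3
Result: 3/(x - 2) + 3/(x - 2)²


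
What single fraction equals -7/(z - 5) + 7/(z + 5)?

Common denominator (z - 5)(z + 5). Numerator: -7(z + 5) + 7(z - 5) = (-7z - 35) + (7z - 35) = -70
Result: (-70)/[(z - 5)(z + 5)]


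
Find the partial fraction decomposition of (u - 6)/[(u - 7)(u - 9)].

At u=7: α = (1·7 - 6)/(7 - 9) = -1/2. At u=9: β = (1·9 - 6)/(9 - 7) = 3/2
Result: (-1/2)/(u - 7) + (3/2)/(u - 9)


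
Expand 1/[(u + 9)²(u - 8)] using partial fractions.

Cover-up at u=8: γ = 1/(8 + 9)² = 1/289. Cover-up at u=-9: β = 1/(-9 - 8) = -1/17. Comparing u² coeff: α = -γ = -1/289
Result: (-1/289)/(u + 9) - (1/17)/(u + 9)² + (1/289)/(u - 8)


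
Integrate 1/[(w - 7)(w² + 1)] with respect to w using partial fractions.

Cover-up at w=7: A = 1/(7²+1) = 1/50. Coeff matching: B = -1/50, C = -7/50. Decomposition: (1/50)/(w - 7) - ((1/50)w + 7/50)/(w² + 1). Integrate: linear → ln, quadratic → (1/2)ln + arctan: (1/50) ln|(w - 7)| - (1/100) ln(w² + 1) - (7/50) arctan(w) + C


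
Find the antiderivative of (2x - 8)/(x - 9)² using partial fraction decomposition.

Decompose: A = 2, B = 2·9 - 8 = 10, so (2x - 8)/(x - 9)² = 2/(x - 9) + 10/(x - 9)². Integrate: ∫ A/(x - 9) dx = 2 ln|(x - 9)|; ∫ B/(x - 9)² dx = -10/(x - 9). Sum: 2 ln|(x - 9)| - 10/(x - 9) + C


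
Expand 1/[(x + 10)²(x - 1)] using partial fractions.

Cover-up at x=1: R = 1/(1 + 10)² = 1/121. Cover-up at x=-10: Q = 1/(-10 - 1) = -1/11. Comparing x² coeff: P = -R = -1/121
Result: (-1/121)/(x + 10) - (1/11)/(x + 10)² + (1/121)/(x - 1)


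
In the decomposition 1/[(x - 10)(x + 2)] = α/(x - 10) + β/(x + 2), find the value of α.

Cover-up at x = 10: α = 1/(10 + 2) = 1/12


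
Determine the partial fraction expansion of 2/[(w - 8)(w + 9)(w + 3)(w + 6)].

Using Heaviside cover-up: (1/1309)/(w - 8) - (1/153)/(w + 9) - (1/99)/(w + 3) + (1/63)/(w + 6)


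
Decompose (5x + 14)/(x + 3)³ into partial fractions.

(5x + 14) = A(x + 3)² + B(x + 3) + C. At x = -3: C = 5·(-3) + 14 = -1. Coefficients: A = 0, B = 5
Result: 5/(x + 3)² - 1/(x + 3)³


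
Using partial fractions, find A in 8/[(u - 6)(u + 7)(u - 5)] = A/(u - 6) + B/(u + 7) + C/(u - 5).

Cover-up at u = 6: A = 8/[(6 + 7)(6 - 5)] = 8/[(13)(1)] = 8/13


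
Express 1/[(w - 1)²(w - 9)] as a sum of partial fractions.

Cover-up at w=9: R = 1/(9 - 1)² = 1/64. Cover-up at w=1: Q = 1/(1 - 9) = -1/8. Comparing w² coeff: P = -R = -1/64
Result: (-1/64)/(w - 1) - (1/8)/(w - 1)² + (1/64)/(w - 9)


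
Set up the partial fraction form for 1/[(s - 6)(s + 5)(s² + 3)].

Two linear + quadratic: A/(s - 6) + B/(s + 5) + (Cs + D)/(s² + 3)


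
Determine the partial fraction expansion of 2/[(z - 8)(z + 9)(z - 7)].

Using cover-up method: A = 2/17, B = 1/136, C = -1/8
Result: (2/17)/(z - 8) + (1/136)/(z + 9) - (1/8)/(z - 7)


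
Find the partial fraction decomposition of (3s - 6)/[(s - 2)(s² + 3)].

At s=2: α = (3·2 - 6)/(2² + 3) = 0. β = -α = 0, γ = 3 - 2·α = 3
Result: (3)/(s² + 3)


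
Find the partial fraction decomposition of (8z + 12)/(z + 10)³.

(8z + 12) = P(z + 10)² + Q(z + 10) + R. At z = -10: R = 8·(-10) + 12 = -68. Coefficients: P = 0, Q = 8
Result: 8/(z + 10)² - 68/(z + 10)³


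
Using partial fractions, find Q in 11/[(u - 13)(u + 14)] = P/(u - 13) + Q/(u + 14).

Cover-up at u = -14: Q = 11/(-14 - 13) = -11/27


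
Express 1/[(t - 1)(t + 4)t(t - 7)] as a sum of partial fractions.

Using Heaviside cover-up: (-1/30)/(t - 1) - (1/220)/(t + 4) + (1/28)/t + (1/462)/(t - 7)


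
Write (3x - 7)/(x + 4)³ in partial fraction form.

(3x - 7) = A(x + 4)² + B(x + 4) + C. At x = -4: C = 3·(-4) - 7 = -19. Coefficients: A = 0, B = 3
Result: 3/(x + 4)² - 19/(x + 4)³


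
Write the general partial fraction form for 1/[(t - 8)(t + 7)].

Distinct linear factors: P/(t - 8) + Q/(t + 7)


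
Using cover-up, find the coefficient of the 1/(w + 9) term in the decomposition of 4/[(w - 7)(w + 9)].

Cover (w + 9), set w=-9: 4/((w - 7) at w=-9) = 4/(-16) = -1/4


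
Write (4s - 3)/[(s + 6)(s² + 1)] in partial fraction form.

At s=-6: A = (4·(-6) - 3)/((-6)² + 1) = -27/37. B = -A = 27/37, C = 4 - (-6)·A = -14/37
Result: (-27/37)/(s + 6) + ((27/37)s - 14/37)/(s² + 1)


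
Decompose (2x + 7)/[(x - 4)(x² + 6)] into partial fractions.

At x=4: P = (2·4 + 7)/(4² + 6) = 15/22. Q = -P = -15/22, R = 2 - 4·P = -8/11
Result: (15/22)/(x - 4) - ((15/22)x + 8/11)/(x² + 6)


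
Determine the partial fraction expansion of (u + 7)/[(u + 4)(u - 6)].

At u=-4: A = (1·(-4) + 7)/(-4 - 6) = -3/10. At u=6: B = (1·6 + 7)/(6 + 4) = 13/10
Result: (-3/10)/(u + 4) + (13/10)/(u - 6)


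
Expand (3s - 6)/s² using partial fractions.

(3s - 6) = Ps + Q. At s = 0: Q = 3·0 - 6 = -6. Coeff of s: P = 3
Result: 3/s - 6/s²


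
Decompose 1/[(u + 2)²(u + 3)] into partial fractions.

Cover-up at u=-3: C = 1/(-3 + 2)² = 1. Cover-up at u=-2: B = 1/(-2 + 3) = 1. Comparing u² coeff: A = -C = -1
Result: -1/(u + 2) + 1/(u + 2)² + 1/(u + 3)


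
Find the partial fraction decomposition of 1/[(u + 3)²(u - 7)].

Cover-up at u=7: γ = 1/(7 + 3)² = 1/100. Cover-up at u=-3: β = 1/(-3 - 7) = -1/10. Comparing u² coeff: α = -γ = -1/100
Result: (-1/100)/(u + 3) - (1/10)/(u + 3)² + (1/100)/(u - 7)


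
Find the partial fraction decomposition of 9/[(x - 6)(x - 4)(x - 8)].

Using cover-up method: P = -9/4, Q = 9/8, R = 9/8
Result: (-9/4)/(x - 6) + (9/8)/(x - 4) + (9/8)/(x - 8)


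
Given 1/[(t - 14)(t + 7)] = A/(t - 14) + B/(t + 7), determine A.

Cover-up at t = 14: A = 1/(14 + 7) = 1/21


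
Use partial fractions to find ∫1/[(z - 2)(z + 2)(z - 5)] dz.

Cover-up: P = -1/12, Q = 1/28, R = 1/21. Decomposition: (-1/12)/(z - 2) + (1/28)/(z + 2) + (1/21)/(z - 5). Integrate each term: (-1/12) ln|(z - 2)| + (1/28) ln|(z + 2)| + (1/21) ln|(z - 5)| + C


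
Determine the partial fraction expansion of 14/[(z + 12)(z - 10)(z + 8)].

Using cover-up method: α = 7/44, β = 7/198, γ = -7/36
Result: (7/44)/(z + 12) + (7/198)/(z - 10) - (7/36)/(z + 8)


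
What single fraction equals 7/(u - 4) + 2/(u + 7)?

Common denominator (u - 4)(u + 7). Numerator: 7(u + 7) + 2(u - 4) = (7u + 49) + (2u - 8) = 9u + 41
Result: (9u + 41)/[(u - 4)(u + 7)]


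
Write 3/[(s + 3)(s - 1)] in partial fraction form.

3/(s + 3)(s - 1) = P/(s + 3) + Q/(s - 1). P = 3/(-3 - 1) = -3/4, Q = 3/(1 + 3) = 3/4
Result: (-3/4)/(s + 3) + (3/4)/(s - 1)


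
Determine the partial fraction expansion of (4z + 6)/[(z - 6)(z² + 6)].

At z=6: A = (4·6 + 6)/(6² + 6) = 5/7. B = -A = -5/7, C = 4 - 6·A = -2/7
Result: (5/7)/(z - 6) - ((5/7)z + 2/7)/(z² + 6)


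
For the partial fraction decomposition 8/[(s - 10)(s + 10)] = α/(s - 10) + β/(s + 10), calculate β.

Cover-up at s = -10: β = 8/(-10 - 10) = -8/20 = -2/5


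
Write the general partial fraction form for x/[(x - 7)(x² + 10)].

Linear + irreducible quadratic: α/(x - 7) + (βx + γ)/(x² + 10)


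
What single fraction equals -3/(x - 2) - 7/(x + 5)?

Common denominator (x - 2)(x + 5). Numerator: -3(x + 5) - 7(x - 2) = (-3x - 15) - (7x - 14) = -10x - 1
Result: (-10x - 1)/[(x - 2)(x + 5)]


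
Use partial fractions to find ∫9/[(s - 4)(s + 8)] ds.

Decompose: 9/[(s - 4)(s + 8)] = (3/4)/(s - 4) - (3/4)/(s + 8). Integrate each term: (3/4) ln|(s - 4)| - (3/4) ln|(s + 8)| + C


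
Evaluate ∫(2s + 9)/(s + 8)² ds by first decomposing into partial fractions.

Decompose: α = 2, β = 2·(-8) + 9 = -7, so (2s + 9)/(s + 8)² = 2/(s + 8) - 7/(s + 8)². Integrate: ∫ α/(s + 8) ds = 2 ln|(s + 8)|; ∫ β/(s + 8)² ds = 7/(s + 8). Sum: 2 ln|(s + 8)| + 7/(s + 8) + C


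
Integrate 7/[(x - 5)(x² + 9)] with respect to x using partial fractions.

Cover-up at x=5: P = 7/(5²+9) = 7/34. Coeff matching: Q = -7/34, R = -35/34. Decomposition: (7/34)/(x - 5) - ((7/34)x + 35/34)/(x² + 9). Integrate: linear → ln, quadratic → (1/2)ln + arctan: (7/34) ln|(x - 5)| - (7/68) ln(x² + 9) - (35/102) arctan(x/3) + C


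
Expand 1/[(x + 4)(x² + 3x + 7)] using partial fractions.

Cover-up at x = -4: α = 1/((-4)² + 3·(-4) + 7) = 1/11. Then β = -α = -1/11, γ = -α·(3 - 4) = 1/11
Result: (1/11)/(x + 4) - ((1/11)x - 1/11)/(x² + 3x + 7)


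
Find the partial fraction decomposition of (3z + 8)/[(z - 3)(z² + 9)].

At z=3: P = (3·3 + 8)/(3² + 9) = 17/18. Q = -P = -17/18, R = 3 - 3·P = 1/6
Result: (17/18)/(z - 3) - ((17/18)z - 1/6)/(z² + 9)


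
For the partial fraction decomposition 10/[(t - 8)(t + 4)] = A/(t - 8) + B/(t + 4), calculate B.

Cover-up at t = -4: B = 10/(-4 - 8) = -10/12 = -5/6


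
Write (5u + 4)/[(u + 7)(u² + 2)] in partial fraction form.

At u=-7: α = (5·(-7) + 4)/((-7)² + 2) = -31/51. β = -α = 31/51, γ = 5 - (-7)·α = 38/51
Result: (-31/51)/(u + 7) + ((31/51)u + 38/51)/(u² + 2)


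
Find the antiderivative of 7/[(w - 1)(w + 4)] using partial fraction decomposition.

Decompose: 7/[(w - 1)(w + 4)] = (7/5)/(w - 1) - (7/5)/(w + 4). Integrate each term: (7/5) ln|(w - 1)| - (7/5) ln|(w + 4)| + C


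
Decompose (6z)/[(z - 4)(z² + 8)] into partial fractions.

At z=4: P = (6·4 + 0)/(4² + 8) = 1. Q = -P = -1, R = 6 - 4·P = 2
Result: 1/(z - 4) - (z - 2)/(z² + 8)


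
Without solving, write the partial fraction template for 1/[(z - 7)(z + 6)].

Distinct linear factors: P/(z - 7) + Q/(z + 6)


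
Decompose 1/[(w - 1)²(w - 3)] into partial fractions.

Cover-up at w=3: γ = 1/(3 - 1)² = 1/4. Cover-up at w=1: β = 1/(1 - 3) = -1/2. Comparing w² coeff: α = -γ = -1/4
Result: (-1/4)/(w - 1) - (1/2)/(w - 1)² + (1/4)/(w - 3)


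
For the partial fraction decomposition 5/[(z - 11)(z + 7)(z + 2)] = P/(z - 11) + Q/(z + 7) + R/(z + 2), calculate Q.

Cover-up at z = -7: Q = 5/[(-7 - 11)(-7 + 2)] = 5/[(-18)(-5)] = 5/90 = 1/18


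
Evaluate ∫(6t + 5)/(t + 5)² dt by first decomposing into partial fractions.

Decompose: A = 6, B = 6·(-5) + 5 = -25, so (6t + 5)/(t + 5)² = 6/(t + 5) - 25/(t + 5)². Integrate: ∫ A/(t + 5) dt = 6 ln|(t + 5)|; ∫ B/(t + 5)² dt = 25/(t + 5). Sum: 6 ln|(t + 5)| + 25/(t + 5) + C


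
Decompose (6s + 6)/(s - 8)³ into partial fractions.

(6s + 6) = A(s - 8)² + B(s - 8) + C. At s = 8: C = 6·8 + 6 = 54. Coefficients: A = 0, B = 6
Result: 6/(s - 8)² + 54/(s - 8)³


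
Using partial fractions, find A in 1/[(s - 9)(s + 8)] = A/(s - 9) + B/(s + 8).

Cover-up at s = 9: A = 1/(9 + 8) = 1/17


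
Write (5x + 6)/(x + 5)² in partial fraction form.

(5x + 6) = A(x + 5) + B. At x = -5: B = 5·(-5) + 6 = -19. Coeff of x: A = 5
Result: 5/(x + 5) - 19/(x + 5)²


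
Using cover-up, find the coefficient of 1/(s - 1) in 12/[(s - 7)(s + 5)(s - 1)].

Cover (s - 1), set s=1: 12/[(1 - 7)(1 + 5)] = -1/3


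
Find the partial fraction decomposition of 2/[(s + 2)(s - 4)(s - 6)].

Using cover-up method: P = 1/24, Q = -1/6, R = 1/8
Result: (1/24)/(s + 2) - (1/6)/(s - 4) + (1/8)/(s - 6)


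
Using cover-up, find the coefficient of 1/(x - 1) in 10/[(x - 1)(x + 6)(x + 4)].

Cover (x - 1), set x=1: 10/[(1 + 6)(1 + 4)] = 2/7


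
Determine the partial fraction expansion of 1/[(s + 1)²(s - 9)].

Cover-up at s=9: γ = 1/(9 + 1)² = 1/100. Cover-up at s=-1: β = 1/(-1 - 9) = -1/10. Comparing s² coeff: α = -γ = -1/100
Result: (-1/100)/(s + 1) - (1/10)/(s + 1)² + (1/100)/(s - 9)


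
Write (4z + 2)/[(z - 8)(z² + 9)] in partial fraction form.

At z=8: α = (4·8 + 2)/(8² + 9) = 34/73. β = -α = -34/73, γ = 4 - 8·α = 20/73
Result: (34/73)/(z - 8) - ((34/73)z - 20/73)/(z² + 9)


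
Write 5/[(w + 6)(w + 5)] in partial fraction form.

5/(w + 6)(w + 5) = P/(w + 6) + Q/(w + 5). P = 5/(-6 + 5) = -5, Q = 5/(-5 + 6) = 5
Result: -5/(w + 6) + 5/(w + 5)


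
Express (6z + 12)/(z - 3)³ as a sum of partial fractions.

(6z + 12) = α(z - 3)² + β(z - 3) + γ. At z = 3: γ = 6·3 + 12 = 30. Coefficients: α = 0, β = 6
Result: 6/(z - 3)² + 30/(z - 3)³


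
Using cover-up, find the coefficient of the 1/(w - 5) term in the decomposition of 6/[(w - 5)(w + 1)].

Cover (w - 5), set w=5: 6/((w + 1) at w=5) = 6/(6) = 1


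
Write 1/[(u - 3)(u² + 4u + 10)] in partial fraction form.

Cover-up at u = 3: α = 1/(3² + 4·3 + 10) = 1/31. Then β = -α = -1/31, γ = -α·(4 + 3) = -7/31
Result: (1/31)/(u - 3) - ((1/31)u + 7/31)/(u² + 4u + 10)


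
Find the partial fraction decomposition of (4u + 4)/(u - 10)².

(4u + 4) = α(u - 10) + β. At u = 10: β = 4·10 + 4 = 44. Coeff of u: α = 4
Result: 4/(u - 10) + 44/(u - 10)²


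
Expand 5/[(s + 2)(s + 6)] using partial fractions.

5/(s + 2)(s + 6) = A/(s + 2) + B/(s + 6). A = 5/(-2 + 6) = 5/4, B = 5/(-6 + 2) = -5/4
Result: (5/4)/(s + 2) - (5/4)/(s + 6)


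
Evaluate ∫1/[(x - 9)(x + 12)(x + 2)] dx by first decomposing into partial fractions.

Cover-up: α = 1/231, β = 1/210, γ = -1/110. Decomposition: (1/231)/(x - 9) + (1/210)/(x + 12) - (1/110)/(x + 2). Integrate each term: (1/231) ln|(x - 9)| + (1/210) ln|(x + 12)| - (1/110) ln|(x + 2)| + C


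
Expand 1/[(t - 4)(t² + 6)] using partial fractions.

Cover-up at t = 4: A = 1/(4² + 6) = 1/22. Then B = -A = -1/22, C = -A·(0 + 4) = -2/11
Result: (1/22)/(t - 4) - ((1/22)t + 2/11)/(t² + 6)


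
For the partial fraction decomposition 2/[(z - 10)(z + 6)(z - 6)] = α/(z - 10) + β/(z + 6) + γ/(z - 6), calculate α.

Cover-up at z = 10: α = 2/[(10 + 6)(10 - 6)] = 2/[(16)(4)] = 2/64 = 1/32


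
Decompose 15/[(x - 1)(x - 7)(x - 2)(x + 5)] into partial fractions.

Using Heaviside cover-up: (5/12)/(x - 1) + (1/24)/(x - 7) - (3/7)/(x - 2) - (5/168)/(x + 5)


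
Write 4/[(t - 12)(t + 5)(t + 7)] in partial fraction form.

Using cover-up method: A = 4/323, B = -2/17, C = 2/19
Result: (4/323)/(t - 12) - (2/17)/(t + 5) + (2/19)/(t + 7)


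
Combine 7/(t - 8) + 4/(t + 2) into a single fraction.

Common denominator (t - 8)(t + 2). Numerator: 7(t + 2) + 4(t - 8) = (7t + 14) + (4t - 32) = 11t - 18
Result: (11t - 18)/[(t - 8)(t + 2)]


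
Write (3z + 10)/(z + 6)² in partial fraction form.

(3z + 10) = α(z + 6) + β. At z = -6: β = 3·(-6) + 10 = -8. Coeff of z: α = 3
Result: 3/(z + 6) - 8/(z + 6)²


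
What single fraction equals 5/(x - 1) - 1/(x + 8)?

Common denominator (x - 1)(x + 8). Numerator: 5(x + 8) - 1(x - 1) = (5x + 40) - (x - 1) = 4x + 41
Result: (4x + 41)/[(x - 1)(x + 8)]


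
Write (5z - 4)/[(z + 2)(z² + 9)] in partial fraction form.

At z=-2: P = (5·(-2) - 4)/((-2)² + 9) = -14/13. Q = -P = 14/13, R = 5 - (-2)·P = 37/13
Result: (-14/13)/(z + 2) + ((14/13)z + 37/13)/(z² + 9)


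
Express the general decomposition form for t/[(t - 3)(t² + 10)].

Linear + irreducible quadratic: A/(t - 3) + (Bt + C)/(t² + 10)


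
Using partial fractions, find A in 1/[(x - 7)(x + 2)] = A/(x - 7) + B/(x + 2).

Cover-up at x = 7: A = 1/(7 + 2) = 1/9


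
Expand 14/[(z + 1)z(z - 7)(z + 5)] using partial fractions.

Using Heaviside cover-up: (7/16)/(z + 1) - (2/5)/z + (1/48)/(z - 7) - (7/120)/(z + 5)


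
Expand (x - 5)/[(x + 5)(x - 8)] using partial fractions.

At x=-5: α = (1·(-5) - 5)/(-5 - 8) = 10/13. At x=8: β = (1·8 - 5)/(8 + 5) = 3/13
Result: (10/13)/(x + 5) + (3/13)/(x - 8)


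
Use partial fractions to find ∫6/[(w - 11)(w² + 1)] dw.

Cover-up at w=11: A = 6/(11²+1) = 3/61. Coeff matching: B = -3/61, C = -33/61. Decomposition: (3/61)/(w - 11) - ((3/61)w + 33/61)/(w² + 1). Integrate: linear → ln, quadratic → (1/2)ln + arctan: (3/61) ln|(w - 11)| - (3/122) ln(w² + 1) - (33/61) arctan(w) + C


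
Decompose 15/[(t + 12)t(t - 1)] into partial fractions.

Using cover-up method: A = 5/52, B = -5/4, C = 15/13
Result: (5/52)/(t + 12) - (5/4)/t + (15/13)/(t - 1)


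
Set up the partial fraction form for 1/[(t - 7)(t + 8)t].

Three distinct linear factors: A/(t - 7) + B/(t + 8) + C/t


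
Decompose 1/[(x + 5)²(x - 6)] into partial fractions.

Cover-up at x=6: C = 1/(6 + 5)² = 1/121. Cover-up at x=-5: B = 1/(-5 - 6) = -1/11. Comparing x² coeff: A = -C = -1/121
Result: (-1/121)/(x + 5) - (1/11)/(x + 5)² + (1/121)/(x - 6)


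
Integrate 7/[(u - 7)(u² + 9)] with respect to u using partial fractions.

Cover-up at u=7: A = 7/(7²+9) = 7/58. Coeff matching: B = -7/58, C = -49/58. Decomposition: (7/58)/(u - 7) - ((7/58)u + 49/58)/(u² + 9). Integrate: linear → ln, quadratic → (1/2)ln + arctan: (7/58) ln|(u - 7)| - (7/116) ln(u² + 9) - (49/174) arctan(u/3) + C


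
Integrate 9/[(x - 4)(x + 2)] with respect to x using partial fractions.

Decompose: 9/[(x - 4)(x + 2)] = (3/2)/(x - 4) - (3/2)/(x + 2). Integrate each term: (3/2) ln|(x - 4)| - (3/2) ln|(x + 2)| + C


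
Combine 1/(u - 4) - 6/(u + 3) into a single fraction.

Common denominator (u - 4)(u + 3). Numerator: 1(u + 3) - 6(u - 4) = (u + 3) - (6u - 24) = -5u + 27
Result: (-5u + 27)/[(u - 4)(u + 3)]


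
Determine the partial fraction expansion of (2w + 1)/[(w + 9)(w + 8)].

At w=-9: P = (2·(-9) + 1)/(-9 + 8) = 17. At w=-8: Q = (2·(-8) + 1)/(-8 + 9) = -15
Result: 17/(w + 9) - 15/(w + 8)


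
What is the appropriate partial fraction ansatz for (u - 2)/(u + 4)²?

Repeated linear factor: α/(u + 4) + β/(u + 4)²


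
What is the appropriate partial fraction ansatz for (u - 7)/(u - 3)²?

Repeated linear factor: A/(u - 3) + B/(u - 3)²


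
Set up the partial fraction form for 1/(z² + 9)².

Repeated quadratic factor: (αz + β)/(z² + 9) + (γz + δ)/(z² + 9)²


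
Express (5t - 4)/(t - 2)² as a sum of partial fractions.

(5t - 4) = α(t - 2) + β. At t = 2: β = 5·2 - 4 = 6. Coeff of t: α = 5
Result: 5/(t - 2) + 6/(t - 2)²


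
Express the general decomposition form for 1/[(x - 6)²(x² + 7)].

Repeated linear + quadratic: A/(x - 6) + B/(x - 6)² + (Cx + D)/(x² + 7)


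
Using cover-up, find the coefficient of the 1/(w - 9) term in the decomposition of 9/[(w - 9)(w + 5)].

Cover (w - 9), set w=9: 9/((w + 5) at w=9) = 9/(14) = 9/14


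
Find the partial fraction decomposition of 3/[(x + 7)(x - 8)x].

Using cover-up method: P = 1/35, Q = 1/40, R = -3/56
Result: (1/35)/(x + 7) + (1/40)/(x - 8) - (3/56)/x


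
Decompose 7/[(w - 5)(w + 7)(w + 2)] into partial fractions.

Using cover-up method: P = 1/12, Q = 7/60, R = -1/5
Result: (1/12)/(w - 5) + (7/60)/(w + 7) - (1/5)/(w + 2)


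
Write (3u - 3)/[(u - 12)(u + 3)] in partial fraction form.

At u=12: α = (3·12 - 3)/(12 + 3) = 11/5. At u=-3: β = (3·(-3) - 3)/(-3 - 12) = 4/5
Result: (11/5)/(u - 12) + (4/5)/(u + 3)


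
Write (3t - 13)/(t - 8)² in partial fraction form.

(3t - 13) = α(t - 8) + β. At t = 8: β = 3·8 - 13 = 11. Coeff of t: α = 3
Result: 3/(t - 8) + 11/(t - 8)²


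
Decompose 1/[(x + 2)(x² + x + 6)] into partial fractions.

Cover-up at x = -2: α = 1/((-2)² + 1·(-2) + 6) = 1/8. Then β = -α = -1/8, γ = -α·(1 - 2) = 1/8
Result: (1/8)/(x + 2) - ((1/8)x - 1/8)/(x² + x + 6)


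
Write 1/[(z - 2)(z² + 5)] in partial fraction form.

Cover-up at z = 2: P = 1/(2² + 5) = 1/9. Then Q = -P = -1/9, R = -P·(0 + 2) = -2/9
Result: (1/9)/(z - 2) - ((1/9)z + 2/9)/(z² + 5)


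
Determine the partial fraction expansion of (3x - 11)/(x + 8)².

(3x - 11) = P(x + 8) + Q. At x = -8: Q = 3·(-8) - 11 = -35. Coeff of x: P = 3
Result: 3/(x + 8) - 35/(x + 8)²


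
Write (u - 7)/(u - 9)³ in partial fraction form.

(u - 7) = A(u - 9)² + B(u - 9) + C. At u = 9: C = 1·9 - 7 = 2. Coefficients: A = 0, B = 1
Result: 1/(u - 9)² + 2/(u - 9)³


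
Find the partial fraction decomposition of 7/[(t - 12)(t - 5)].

7/(t - 12)(t - 5) = P/(t - 12) + Q/(t - 5). P = 7/(12 - 5) = 1, Q = 7/(5 - 12) = -1
Result: 1/(t - 12) - 1/(t - 5)


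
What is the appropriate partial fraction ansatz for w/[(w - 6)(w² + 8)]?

Linear + irreducible quadratic: P/(w - 6) + (Qw + R)/(w² + 8)


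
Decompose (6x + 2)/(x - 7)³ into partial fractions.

(6x + 2) = α(x - 7)² + β(x - 7) + γ. At x = 7: γ = 6·7 + 2 = 44. Coefficients: α = 0, β = 6
Result: 6/(x - 7)² + 44/(x - 7)³


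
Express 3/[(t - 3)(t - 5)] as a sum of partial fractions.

3/(t - 3)(t - 5) = P/(t - 3) + Q/(t - 5). P = 3/(3 - 5) = -3/2, Q = 3/(5 - 3) = 3/2
Result: (-3/2)/(t - 3) + (3/2)/(t - 5)


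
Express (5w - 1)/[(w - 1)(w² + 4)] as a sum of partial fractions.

At w=1: A = (5·1 - 1)/(1² + 4) = 4/5. B = -A = -4/5, C = 5 - 1·A = 21/5
Result: (4/5)/(w - 1) - ((4/5)w - 21/5)/(w² + 4)


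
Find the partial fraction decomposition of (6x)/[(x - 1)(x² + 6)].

At x=1: α = (6·1 + 0)/(1² + 6) = 6/7. β = -α = -6/7, γ = 6 - 1·α = 36/7
Result: (6/7)/(x - 1) - ((6/7)x - 36/7)/(x² + 6)


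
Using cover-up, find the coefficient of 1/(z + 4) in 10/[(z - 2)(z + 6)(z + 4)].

Cover (z + 4), set z=-4: 10/[(-4 - 2)(-4 + 6)] = -5/6


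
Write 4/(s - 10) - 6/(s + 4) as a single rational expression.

Common denominator (s - 10)(s + 4). Numerator: 4(s + 4) - 6(s - 10) = (4s + 16) - (6s - 60) = -2s + 76
Result: (-2s + 76)/[(s - 10)(s + 4)]


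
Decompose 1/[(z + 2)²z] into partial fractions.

Cover-up at z=0: C = 1/(0 + 2)² = 1/4. Cover-up at z=-2: B = 1/(-2 - 0) = -1/2. Comparing z² coeff: A = -C = -1/4
Result: (-1/4)/(z + 2) - (1/2)/(z + 2)² + (1/4)/z


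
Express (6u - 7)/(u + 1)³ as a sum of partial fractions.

(6u - 7) = α(u + 1)² + β(u + 1) + γ. At u = -1: γ = 6·(-1) - 7 = -13. Coefficients: α = 0, β = 6
Result: 6/(u + 1)² - 13/(u + 1)³


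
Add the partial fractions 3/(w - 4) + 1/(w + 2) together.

Common denominator (w - 4)(w + 2). Numerator: 3(w + 2) + 1(w - 4) = (3w + 6) + (w - 4) = 4w + 2
Result: (4w + 2)/[(w - 4)(w + 2)]


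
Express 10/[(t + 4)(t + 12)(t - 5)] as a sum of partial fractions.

Using cover-up method: P = -5/36, Q = 5/68, R = 10/153
Result: (-5/36)/(t + 4) + (5/68)/(t + 12) + (10/153)/(t - 5)


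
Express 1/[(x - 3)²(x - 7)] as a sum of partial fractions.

Cover-up at x=7: γ = 1/(7 - 3)² = 1/16. Cover-up at x=3: β = 1/(3 - 7) = -1/4. Comparing x² coeff: α = -γ = -1/16
Result: (-1/16)/(x - 3) - (1/4)/(x - 3)² + (1/16)/(x - 7)


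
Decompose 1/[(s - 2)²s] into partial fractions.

Cover-up at s=0: γ = 1/(0 - 2)² = 1/4. Cover-up at s=2: β = 1/(2 - 0) = 1/2. Comparing s² coeff: α = -γ = -1/4
Result: (-1/4)/(s - 2) + (1/2)/(s - 2)² + (1/4)/s


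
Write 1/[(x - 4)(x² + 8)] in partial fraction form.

Cover-up at x = 4: A = 1/(4² + 8) = 1/24. Then B = -A = -1/24, C = -A·(0 + 4) = -1/6
Result: (1/24)/(x - 4) - ((1/24)x + 1/6)/(x² + 8)


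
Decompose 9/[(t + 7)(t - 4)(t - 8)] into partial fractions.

Using cover-up method: α = 3/55, β = -9/44, γ = 3/20
Result: (3/55)/(t + 7) - (9/44)/(t - 4) + (3/20)/(t - 8)


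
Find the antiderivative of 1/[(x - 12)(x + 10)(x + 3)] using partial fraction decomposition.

Cover-up: P = 1/330, Q = 1/154, R = -1/105. Decomposition: (1/330)/(x - 12) + (1/154)/(x + 10) - (1/105)/(x + 3). Integrate each term: (1/330) ln|(x - 12)| + (1/154) ln|(x + 10)| - (1/105) ln|(x + 3)| + C


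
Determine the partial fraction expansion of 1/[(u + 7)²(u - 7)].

Cover-up at u=7: R = 1/(7 + 7)² = 1/196. Cover-up at u=-7: Q = 1/(-7 - 7) = -1/14. Comparing u² coeff: P = -R = -1/196
Result: (-1/196)/(u + 7) - (1/14)/(u + 7)² + (1/196)/(u - 7)


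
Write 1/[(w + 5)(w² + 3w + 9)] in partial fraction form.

Cover-up at w = -5: A = 1/((-5)² + 3·(-5) + 9) = 1/19. Then B = -A = -1/19, C = -A·(3 - 5) = 2/19
Result: (1/19)/(w + 5) - ((1/19)w - 2/19)/(w² + 3w + 9)


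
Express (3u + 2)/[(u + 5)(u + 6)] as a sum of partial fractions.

At u=-5: α = (3·(-5) + 2)/(-5 + 6) = -13. At u=-6: β = (3·(-6) + 2)/(-6 + 5) = 16
Result: -13/(u + 5) + 16/(u + 6)


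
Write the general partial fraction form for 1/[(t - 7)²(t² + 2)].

Repeated linear + quadratic: A/(t - 7) + B/(t - 7)² + (Ct + D)/(t² + 2)


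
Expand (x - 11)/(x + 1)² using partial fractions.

(x - 11) = α(x + 1) + β. At x = -1: β = 1·(-1) - 11 = -12. Coeff of x: α = 1
Result: 1/(x + 1) - 12/(x + 1)²


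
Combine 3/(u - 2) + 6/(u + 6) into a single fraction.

Common denominator (u - 2)(u + 6). Numerator: 3(u + 6) + 6(u - 2) = (3u + 18) + (6u - 12) = 9u + 6
Result: (9u + 6)/[(u - 2)(u + 6)]


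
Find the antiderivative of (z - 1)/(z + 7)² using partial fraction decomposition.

Decompose: A = 1, B = 1·(-7) - 1 = -8, so (z - 1)/(z + 7)² = 1/(z + 7) - 8/(z + 7)². Integrate: ∫ A/(z + 7) dz = ln|(z + 7)|; ∫ B/(z + 7)² dz = 8/(z + 7). Sum: ln|(z + 7)| + 8/(z + 7) + C


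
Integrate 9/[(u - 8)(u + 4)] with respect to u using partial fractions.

Decompose: 9/[(u - 8)(u + 4)] = (3/4)/(u - 8) - (3/4)/(u + 4). Integrate each term: (3/4) ln|(u - 8)| - (3/4) ln|(u + 4)| + C


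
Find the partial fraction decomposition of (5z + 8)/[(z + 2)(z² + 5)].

At z=-2: A = (5·(-2) + 8)/((-2)² + 5) = -2/9. B = -A = 2/9, C = 5 - (-2)·A = 41/9
Result: (-2/9)/(z + 2) + ((2/9)z + 41/9)/(z² + 5)


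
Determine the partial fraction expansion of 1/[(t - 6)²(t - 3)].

Cover-up at t=3: γ = 1/(3 - 6)² = 1/9. Cover-up at t=6: β = 1/(6 - 3) = 1/3. Comparing t² coeff: α = -γ = -1/9
Result: (-1/9)/(t - 6) + (1/3)/(t - 6)² + (1/9)/(t - 3)


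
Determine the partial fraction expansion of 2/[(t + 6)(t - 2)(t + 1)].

Using cover-up method: α = 1/20, β = 1/12, γ = -2/15
Result: (1/20)/(t + 6) + (1/12)/(t - 2) - (2/15)/(t + 1)


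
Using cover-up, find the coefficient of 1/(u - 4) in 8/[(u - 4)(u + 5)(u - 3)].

Cover (u - 4), set u=4: 8/[(4 + 5)(4 - 3)] = 8/9


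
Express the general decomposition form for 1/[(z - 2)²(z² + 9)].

Repeated linear + quadratic: P/(z - 2) + Q/(z - 2)² + (Rz + S)/(z² + 9)


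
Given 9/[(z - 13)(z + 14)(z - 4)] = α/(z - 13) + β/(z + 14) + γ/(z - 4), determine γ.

Cover-up at z = 4: γ = 9/[(4 - 13)(4 + 14)] = 9/[(-9)(18)] = -9/162 = -1/18


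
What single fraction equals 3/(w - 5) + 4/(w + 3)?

Common denominator (w - 5)(w + 3). Numerator: 3(w + 3) + 4(w - 5) = (3w + 9) + (4w - 20) = 7w - 11
Result: (7w - 11)/[(w - 5)(w + 3)]


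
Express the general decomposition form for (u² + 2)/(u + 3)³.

Repeated linear factor (power 3): P/(u + 3) + Q/(u + 3)² + R/(u + 3)³


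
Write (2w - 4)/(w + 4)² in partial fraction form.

(2w - 4) = P(w + 4) + Q. At w = -4: Q = 2·(-4) - 4 = -12. Coeff of w: P = 2
Result: 2/(w + 4) - 12/(w + 4)²


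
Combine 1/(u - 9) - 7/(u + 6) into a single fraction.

Common denominator (u - 9)(u + 6). Numerator: 1(u + 6) - 7(u - 9) = (u + 6) - (7u - 63) = -6u + 69
Result: (-6u + 69)/[(u - 9)(u + 6)]


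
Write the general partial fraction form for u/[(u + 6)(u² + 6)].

Linear + irreducible quadratic: α/(u + 6) + (βu + γ)/(u² + 6)


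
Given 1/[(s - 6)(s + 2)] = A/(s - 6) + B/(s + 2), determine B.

Cover-up at s = -2: B = 1/(-2 - 6) = -1/8


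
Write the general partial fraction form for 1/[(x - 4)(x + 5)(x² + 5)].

Two linear + quadratic: A/(x - 4) + B/(x + 5) + (Cx + D)/(x² + 5)


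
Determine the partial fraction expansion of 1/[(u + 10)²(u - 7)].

Cover-up at u=7: C = 1/(7 + 10)² = 1/289. Cover-up at u=-10: B = 1/(-10 - 7) = -1/17. Comparing u² coeff: A = -C = -1/289
Result: (-1/289)/(u + 10) - (1/17)/(u + 10)² + (1/289)/(u - 7)


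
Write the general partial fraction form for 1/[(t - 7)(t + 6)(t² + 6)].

Two linear + quadratic: P/(t - 7) + Q/(t + 6) + (Rt + S)/(t² + 6)


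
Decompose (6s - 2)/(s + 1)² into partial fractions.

(6s - 2) = α(s + 1) + β. At s = -1: β = 6·(-1) - 2 = -8. Coeff of s: α = 6
Result: 6/(s + 1) - 8/(s + 1)²


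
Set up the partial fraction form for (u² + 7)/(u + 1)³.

Repeated linear factor (power 3): α/(u + 1) + β/(u + 1)² + γ/(u + 1)³


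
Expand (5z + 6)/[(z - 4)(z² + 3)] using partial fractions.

At z=4: α = (5·4 + 6)/(4² + 3) = 26/19. β = -α = -26/19, γ = 5 - 4·α = -9/19
Result: (26/19)/(z - 4) - ((26/19)z + 9/19)/(z² + 3)


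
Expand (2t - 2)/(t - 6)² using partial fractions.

(2t - 2) = P(t - 6) + Q. At t = 6: Q = 2·6 - 2 = 10. Coeff of t: P = 2
Result: 2/(t - 6) + 10/(t - 6)²


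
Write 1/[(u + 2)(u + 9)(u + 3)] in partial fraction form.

Using cover-up method: P = 1/7, Q = 1/42, R = -1/6
Result: (1/7)/(u + 2) + (1/42)/(u + 9) - (1/6)/(u + 3)


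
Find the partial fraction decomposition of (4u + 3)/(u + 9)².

(4u + 3) = A(u + 9) + B. At u = -9: B = 4·(-9) + 3 = -33. Coeff of u: A = 4
Result: 4/(u + 9) - 33/(u + 9)²


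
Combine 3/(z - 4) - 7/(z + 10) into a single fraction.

Common denominator (z - 4)(z + 10). Numerator: 3(z + 10) - 7(z - 4) = (3z + 30) - (7z - 28) = -4z + 58
Result: (-4z + 58)/[(z - 4)(z + 10)]


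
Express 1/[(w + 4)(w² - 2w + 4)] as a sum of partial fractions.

Cover-up at w = -4: P = 1/((-4)² - 2·(-4) + 4) = 1/28. Then Q = -P = -1/28, R = -P·(-2 - 4) = 3/14
Result: (1/28)/(w + 4) - ((1/28)w - 3/14)/(w² - 2w + 4)


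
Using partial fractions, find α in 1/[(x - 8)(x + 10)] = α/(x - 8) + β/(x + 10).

Cover-up at x = 8: α = 1/(8 + 10) = 1/18


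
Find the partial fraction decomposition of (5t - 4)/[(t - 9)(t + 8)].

At t=9: A = (5·9 - 4)/(9 + 8) = 41/17. At t=-8: B = (5·(-8) - 4)/(-8 - 9) = 44/17
Result: (41/17)/(t - 9) + (44/17)/(t + 8)


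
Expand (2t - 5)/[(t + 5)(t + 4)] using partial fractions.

At t=-5: P = (2·(-5) - 5)/(-5 + 4) = 15. At t=-4: Q = (2·(-4) - 5)/(-4 + 5) = -13
Result: 15/(t + 5) - 13/(t + 4)


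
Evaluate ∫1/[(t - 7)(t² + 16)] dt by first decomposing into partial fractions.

Cover-up at t=7: P = 1/(7²+16) = 1/65. Coeff matching: Q = -1/65, R = -7/65. Decomposition: (1/65)/(t - 7) - ((1/65)t + 7/65)/(t² + 16). Integrate: linear → ln, quadratic → (1/2)ln + arctan: (1/65) ln|(t - 7)| - (1/130) ln(t² + 16) - (7/260) arctan(t/4) + C


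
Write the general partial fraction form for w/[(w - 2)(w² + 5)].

Linear + irreducible quadratic: α/(w - 2) + (βw + γ)/(w² + 5)


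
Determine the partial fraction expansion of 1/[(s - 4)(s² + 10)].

Cover-up at s = 4: A = 1/(4² + 10) = 1/26. Then B = -A = -1/26, C = -A·(0 + 4) = -2/13
Result: (1/26)/(s - 4) - ((1/26)s + 2/13)/(s² + 10)


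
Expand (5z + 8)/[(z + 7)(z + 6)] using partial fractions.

At z=-7: α = (5·(-7) + 8)/(-7 + 6) = 27. At z=-6: β = (5·(-6) + 8)/(-6 + 7) = -22
Result: 27/(z + 7) - 22/(z + 6)


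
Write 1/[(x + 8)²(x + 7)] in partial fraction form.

Cover-up at x=-7: γ = 1/(-7 + 8)² = 1. Cover-up at x=-8: β = 1/(-8 + 7) = -1. Comparing x² coeff: α = -γ = -1
Result: -1/(x + 8) - 1/(x + 8)² + 1/(x + 7)


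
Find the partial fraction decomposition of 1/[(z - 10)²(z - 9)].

Cover-up at z=9: R = 1/(9 - 10)² = 1. Cover-up at z=10: Q = 1/(10 - 9) = 1. Comparing z² coeff: P = -R = -1
Result: -1/(z - 10) + 1/(z - 10)² + 1/(z - 9)


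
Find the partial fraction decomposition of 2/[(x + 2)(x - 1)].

2/(x + 2)(x - 1) = A/(x + 2) + B/(x - 1). A = 2/(-2 - 1) = -2/3, B = 2/(1 + 2) = 2/3
Result: (-2/3)/(x + 2) + (2/3)/(x - 1)


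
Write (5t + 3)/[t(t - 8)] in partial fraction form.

At t=0: A = (5·0 + 3)/(0 - 8) = -3/8. At t=8: B = (5·8 + 3)/(8 - 0) = 43/8
Result: (-3/8)/t + (43/8)/(t - 8)


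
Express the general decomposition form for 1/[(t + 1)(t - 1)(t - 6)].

Three distinct linear factors: P/(t + 1) + Q/(t - 1) + R/(t - 6)


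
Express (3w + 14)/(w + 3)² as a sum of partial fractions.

(3w + 14) = A(w + 3) + B. At w = -3: B = 3·(-3) + 14 = 5. Coeff of w: A = 3
Result: 3/(w + 3) + 5/(w + 3)²


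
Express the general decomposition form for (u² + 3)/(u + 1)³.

Repeated linear factor (power 3): P/(u + 1) + Q/(u + 1)² + R/(u + 1)³


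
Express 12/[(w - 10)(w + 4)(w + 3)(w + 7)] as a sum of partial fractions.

Using Heaviside cover-up: (6/1547)/(w - 10) + (2/7)/(w + 4) - (3/13)/(w + 3) - (1/17)/(w + 7)


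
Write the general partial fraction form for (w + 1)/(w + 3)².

Repeated linear factor: A/(w + 3) + B/(w + 3)²


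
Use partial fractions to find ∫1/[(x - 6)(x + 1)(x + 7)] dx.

Cover-up: P = 1/91, Q = -1/42, R = 1/78. Decomposition: (1/91)/(x - 6) - (1/42)/(x + 1) + (1/78)/(x + 7). Integrate each term: (1/91) ln|(x - 6)| - (1/42) ln|(x + 1)| + (1/78) ln|(x + 7)| + C


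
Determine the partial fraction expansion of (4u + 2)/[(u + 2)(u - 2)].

At u=-2: A = (4·(-2) + 2)/(-2 - 2) = 3/2. At u=2: B = (4·2 + 2)/(2 + 2) = 5/2
Result: (3/2)/(u + 2) + (5/2)/(u - 2)


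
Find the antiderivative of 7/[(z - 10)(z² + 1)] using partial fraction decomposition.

Cover-up at z=10: P = 7/(10²+1) = 7/101. Coeff matching: Q = -7/101, R = -70/101. Decomposition: (7/101)/(z - 10) - ((7/101)z + 70/101)/(z² + 1). Integrate: linear → ln, quadratic → (1/2)ln + arctan: (7/101) ln|(z - 10)| - (7/202) ln(z² + 1) - (70/101) arctan(z) + C


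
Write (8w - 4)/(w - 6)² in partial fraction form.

(8w - 4) = P(w - 6) + Q. At w = 6: Q = 8·6 - 4 = 44. Coeff of w: P = 8
Result: 8/(w - 6) + 44/(w - 6)²


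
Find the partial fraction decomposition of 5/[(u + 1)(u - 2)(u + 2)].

Using cover-up method: α = -5/3, β = 5/12, γ = 5/4
Result: (-5/3)/(u + 1) + (5/12)/(u - 2) + (5/4)/(u + 2)


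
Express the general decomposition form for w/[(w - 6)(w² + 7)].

Linear + irreducible quadratic: P/(w - 6) + (Qw + R)/(w² + 7)


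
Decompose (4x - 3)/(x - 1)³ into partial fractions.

(4x - 3) = α(x - 1)² + β(x - 1) + γ. At x = 1: γ = 4·1 - 3 = 1. Coefficients: α = 0, β = 4
Result: 4/(x - 1)² + 1/(x - 1)³


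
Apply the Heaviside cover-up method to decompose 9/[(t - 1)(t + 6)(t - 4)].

Cover (t - 1), t=1: α = 9/[(1 + 6)(1 - 4)] = -3/7. Cover (t + 6), t=-6: β = 9/[(-6 - 1)(-6 - 4)] = 9/70. Cover (t - 4), t=4: γ = 9/[(4 - 1)(4 + 6)] = 3/10.
Result: (-3/7)/(t - 1) + (9/70)/(t + 6) + (3/10)/(t - 4)


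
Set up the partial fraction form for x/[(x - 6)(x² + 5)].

Linear + irreducible quadratic: P/(x - 6) + (Qx + R)/(x² + 5)


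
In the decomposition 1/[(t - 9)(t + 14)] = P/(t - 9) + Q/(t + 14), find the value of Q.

Cover-up at t = -14: Q = 1/(-14 - 9) = -1/23


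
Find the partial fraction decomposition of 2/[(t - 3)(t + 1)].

2/(t - 3)(t + 1) = α/(t - 3) + β/(t + 1). α = 2/(3 + 1) = 1/2, β = 2/(-1 - 3) = -1/2
Result: (1/2)/(t - 3) - (1/2)/(t + 1)


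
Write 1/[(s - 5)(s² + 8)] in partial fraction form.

Cover-up at s = 5: A = 1/(5² + 8) = 1/33. Then B = -A = -1/33, C = -A·(0 + 5) = -5/33
Result: (1/33)/(s - 5) - ((1/33)s + 5/33)/(s² + 8)


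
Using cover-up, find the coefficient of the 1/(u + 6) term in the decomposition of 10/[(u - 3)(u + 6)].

Cover (u + 6), set u=-6: 10/((u - 3) at u=-6) = 10/(-9) = -10/9


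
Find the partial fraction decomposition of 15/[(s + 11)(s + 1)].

15/(s + 11)(s + 1) = α/(s + 11) + β/(s + 1). α = 15/(-11 + 1) = -3/2, β = 15/(-1 + 11) = 3/2
Result: (-3/2)/(s + 11) + (3/2)/(s + 1)


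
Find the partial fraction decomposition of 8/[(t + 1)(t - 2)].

8/(t + 1)(t - 2) = A/(t + 1) + B/(t - 2). A = 8/(-1 - 2) = -8/3, B = 8/(2 + 1) = 8/3
Result: (-8/3)/(t + 1) + (8/3)/(t - 2)


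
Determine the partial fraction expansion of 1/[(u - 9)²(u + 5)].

Cover-up at u=-5: C = 1/(-5 - 9)² = 1/196. Cover-up at u=9: B = 1/(9 + 5) = 1/14. Comparing u² coeff: A = -C = -1/196
Result: (-1/196)/(u - 9) + (1/14)/(u - 9)² + (1/196)/(u + 5)


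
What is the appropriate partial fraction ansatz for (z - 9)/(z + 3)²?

Repeated linear factor: A/(z + 3) + B/(z + 3)²


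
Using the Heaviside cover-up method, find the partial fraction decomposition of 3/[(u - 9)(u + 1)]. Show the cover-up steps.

Cover (u - 9): set u=9, get α = 3/(9 + 1) = 3/10. Cover (u + 1): set u=-1, get β = 3/(-1 - 9) = -3/10.
Result: (3/10)/(u - 9) - (3/10)/(u + 1)
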